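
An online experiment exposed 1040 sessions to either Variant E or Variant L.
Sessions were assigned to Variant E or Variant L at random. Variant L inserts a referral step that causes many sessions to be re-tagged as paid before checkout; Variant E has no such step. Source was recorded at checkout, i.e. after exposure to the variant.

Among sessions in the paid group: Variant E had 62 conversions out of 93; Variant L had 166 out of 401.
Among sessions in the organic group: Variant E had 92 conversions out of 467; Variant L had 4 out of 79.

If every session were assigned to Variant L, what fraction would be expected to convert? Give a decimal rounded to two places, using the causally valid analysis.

The distribution of traffic source is itself part of what the variant does — it is an intermediate outcome. Holding it fixed would remove that part of the effect; the total effect is the pooled difference.
So P(outcome | do(Variant L)) is just the pooled rate for Variant L: 170/480 = 0.354.

0.35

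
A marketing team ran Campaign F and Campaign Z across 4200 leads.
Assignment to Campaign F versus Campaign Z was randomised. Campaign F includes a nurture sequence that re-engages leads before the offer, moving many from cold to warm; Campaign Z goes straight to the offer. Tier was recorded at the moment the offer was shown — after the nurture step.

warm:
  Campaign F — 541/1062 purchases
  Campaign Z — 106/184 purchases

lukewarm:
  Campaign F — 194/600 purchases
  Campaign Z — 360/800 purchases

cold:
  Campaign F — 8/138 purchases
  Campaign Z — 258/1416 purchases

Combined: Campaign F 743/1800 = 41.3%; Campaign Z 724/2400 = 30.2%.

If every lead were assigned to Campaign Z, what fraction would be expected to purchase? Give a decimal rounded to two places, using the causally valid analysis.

0.30

Campaign Z is higher inside every engagement tier stratum but Campaign F is higher in aggregate. Whether to stratify depends on how engagement tier relates to the campaign.
Stratifying would compare campaigns among leads the campaigns themselves sorted into engagement tier groups — a form of selection on an intermediate. The unconditioned pooled rates give the total causal effect.
So P(outcome | do(Campaign Z)) is just the pooled rate for Campaign Z: 724/2400 = 0.302.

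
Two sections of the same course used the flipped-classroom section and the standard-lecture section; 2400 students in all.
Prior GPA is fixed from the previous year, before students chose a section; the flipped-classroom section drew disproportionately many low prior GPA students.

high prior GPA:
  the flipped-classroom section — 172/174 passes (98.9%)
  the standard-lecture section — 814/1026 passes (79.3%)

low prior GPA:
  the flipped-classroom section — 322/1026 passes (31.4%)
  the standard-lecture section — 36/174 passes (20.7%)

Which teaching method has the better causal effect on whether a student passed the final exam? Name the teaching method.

the flipped-classroom section

The stratified and pooled comparisons disagree (the flipped-classroom section wins within each prior GPA band; the standard-lecture section wins overall), so the answer turns on the causal role of prior GPA band.
Here prior GPA band is a common cause — it drives both which teaching method a case falls under and the outcome. The crude comparison mixes populations; the stratum-specific rates are the causally relevant ones.
Within each level — high prior GPA: 98.9% vs 79.3%; low prior GPA: 31.4% vs 20.7% — the flipped-classroom section is higher every time.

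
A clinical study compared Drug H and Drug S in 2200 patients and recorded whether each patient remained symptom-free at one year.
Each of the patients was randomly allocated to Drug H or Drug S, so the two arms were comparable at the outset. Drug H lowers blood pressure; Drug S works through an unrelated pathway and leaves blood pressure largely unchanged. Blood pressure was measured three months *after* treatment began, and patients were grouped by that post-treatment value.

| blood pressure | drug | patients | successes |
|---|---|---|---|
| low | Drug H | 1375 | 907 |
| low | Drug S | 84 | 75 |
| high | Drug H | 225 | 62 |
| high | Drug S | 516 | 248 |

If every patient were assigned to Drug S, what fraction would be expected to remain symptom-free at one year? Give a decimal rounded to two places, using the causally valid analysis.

Blood pressure lies on the pathway drug → blood pressure → outcome, so adjusting for it blocks the indirect effect. For the total causal effect of drug, use the unadjusted pooled rates.
So P(outcome | do(Drug S)) is just the pooled rate for Drug S: 323/600 = 0.538.

0.54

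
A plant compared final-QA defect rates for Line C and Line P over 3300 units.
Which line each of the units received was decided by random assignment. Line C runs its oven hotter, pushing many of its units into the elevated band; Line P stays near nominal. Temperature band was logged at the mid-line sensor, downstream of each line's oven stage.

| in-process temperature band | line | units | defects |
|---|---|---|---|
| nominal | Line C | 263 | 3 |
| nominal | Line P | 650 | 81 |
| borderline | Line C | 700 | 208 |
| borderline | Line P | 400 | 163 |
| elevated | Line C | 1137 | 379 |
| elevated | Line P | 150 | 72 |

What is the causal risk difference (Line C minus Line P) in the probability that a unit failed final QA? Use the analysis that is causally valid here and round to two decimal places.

+0.02

Because the line influences in-process temperature band, in-process temperature band is a post-treatment mediator, not a confounder. Stratifying on it would bias the estimate; the causal effect is the crude pooled difference.
The causal difference is the pooled difference: 0.281 − 0.263 = +0.018.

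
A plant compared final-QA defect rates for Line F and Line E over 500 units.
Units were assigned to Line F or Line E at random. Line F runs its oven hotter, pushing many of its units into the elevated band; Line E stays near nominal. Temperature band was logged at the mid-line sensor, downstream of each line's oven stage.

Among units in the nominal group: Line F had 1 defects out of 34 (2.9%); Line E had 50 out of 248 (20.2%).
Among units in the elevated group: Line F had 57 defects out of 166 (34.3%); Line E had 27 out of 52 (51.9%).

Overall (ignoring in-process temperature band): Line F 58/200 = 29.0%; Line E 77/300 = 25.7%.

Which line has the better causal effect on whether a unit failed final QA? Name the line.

In-process temperature band is downstream of the line. One should not condition on a consequence of treatment, so the overall rates are the right comparison.
Pooled: Line F 29.0% vs Line E 25.7%; Line E is lower overall.

Line E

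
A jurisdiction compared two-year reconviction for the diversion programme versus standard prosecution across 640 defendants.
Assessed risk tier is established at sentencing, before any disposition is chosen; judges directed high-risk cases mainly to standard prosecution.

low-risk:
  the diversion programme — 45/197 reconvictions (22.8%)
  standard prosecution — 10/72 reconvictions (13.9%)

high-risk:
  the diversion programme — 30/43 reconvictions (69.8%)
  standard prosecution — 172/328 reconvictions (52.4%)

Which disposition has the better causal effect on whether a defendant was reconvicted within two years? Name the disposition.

standard prosecution

Since assessed risk tier is a pre-existing factor (not a product of the disposition) and it affects the outcome on its own, it is a confounder. The stratified rates, not the pooled rate, identify the causal effect.
Within each level — low-risk: 22.8% vs 13.9%; high-risk: 69.8% vs 52.4% — standard prosecution is lower every time.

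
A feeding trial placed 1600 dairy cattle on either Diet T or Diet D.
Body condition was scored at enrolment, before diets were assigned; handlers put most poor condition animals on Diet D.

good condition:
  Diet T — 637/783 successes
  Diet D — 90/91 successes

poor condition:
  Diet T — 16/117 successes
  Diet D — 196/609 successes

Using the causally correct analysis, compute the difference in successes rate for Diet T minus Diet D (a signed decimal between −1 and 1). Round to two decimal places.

The imbalance in starting body condition arose from how dairy cattle were allocated, not from anything the diet did; and starting body condition independently affects the outcome. The pooled gap is confounded — condition on starting body condition.
Adjusting over the population distribution of starting body condition: 0.546·(0.814−0.989) + 0.454·(0.137−0.322) = -0.180.

-0.18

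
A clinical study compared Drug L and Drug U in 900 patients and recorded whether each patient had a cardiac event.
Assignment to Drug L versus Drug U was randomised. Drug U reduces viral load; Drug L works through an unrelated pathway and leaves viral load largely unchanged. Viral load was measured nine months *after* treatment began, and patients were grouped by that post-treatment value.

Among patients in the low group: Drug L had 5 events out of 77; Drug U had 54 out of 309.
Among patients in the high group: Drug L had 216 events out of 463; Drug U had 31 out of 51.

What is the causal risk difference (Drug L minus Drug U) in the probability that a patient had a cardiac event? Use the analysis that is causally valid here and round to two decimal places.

+0.17

Because the drug influences viral load, viral load is a post-treatment mediator, not a confounder. Stratifying on it would bias the estimate; the causal effect is the crude pooled difference.
The causal difference is the pooled difference: 0.409 − 0.236 = +0.173.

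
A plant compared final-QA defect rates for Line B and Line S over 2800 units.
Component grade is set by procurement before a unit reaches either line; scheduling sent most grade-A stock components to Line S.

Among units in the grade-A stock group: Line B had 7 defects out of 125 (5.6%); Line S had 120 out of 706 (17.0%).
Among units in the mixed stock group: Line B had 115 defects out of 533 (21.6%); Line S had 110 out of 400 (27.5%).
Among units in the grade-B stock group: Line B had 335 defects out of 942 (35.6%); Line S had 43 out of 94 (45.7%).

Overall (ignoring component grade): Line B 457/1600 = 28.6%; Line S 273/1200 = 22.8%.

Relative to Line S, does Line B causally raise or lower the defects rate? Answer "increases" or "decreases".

The stratified and pooled comparisons disagree (Line B wins within each component grade; Line S wins overall), so the answer turns on the causal role of component grade.
Component grade is set before the line has any effect — it is not caused by the line — and it independently drives the outcome. That makes it a confounder, so the causal comparison is within component grade levels.
Within each level — grade-A stock: 5.6% vs 17.0%; mixed stock: 21.6% vs 27.5%; grade-B stock: 35.6% vs 45.7% — Line B is lower every time.

decreases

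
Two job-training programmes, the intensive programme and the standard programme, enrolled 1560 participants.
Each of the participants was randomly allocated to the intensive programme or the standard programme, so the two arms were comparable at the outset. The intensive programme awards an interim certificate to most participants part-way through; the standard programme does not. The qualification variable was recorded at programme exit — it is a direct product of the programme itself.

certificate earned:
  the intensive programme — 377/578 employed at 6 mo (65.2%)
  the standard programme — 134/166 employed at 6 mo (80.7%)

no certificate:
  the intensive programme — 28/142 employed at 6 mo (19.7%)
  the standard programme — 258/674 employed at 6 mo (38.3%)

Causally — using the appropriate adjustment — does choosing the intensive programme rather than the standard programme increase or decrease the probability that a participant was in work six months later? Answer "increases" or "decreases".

increases

Within every qualification attained during the programme level the standard programme has the higher rate, yet pooled the intensive programme does — Simpson's reversal.
Qualification attained during the programme lies on the pathway programme → qualification attained during the programme → outcome, so adjusting for it blocks the indirect effect. For the total causal effect of programme, use the unadjusted pooled rates.
Pooled: the intensive programme 56.2% vs the standard programme 46.7%; the intensive programme is higher overall.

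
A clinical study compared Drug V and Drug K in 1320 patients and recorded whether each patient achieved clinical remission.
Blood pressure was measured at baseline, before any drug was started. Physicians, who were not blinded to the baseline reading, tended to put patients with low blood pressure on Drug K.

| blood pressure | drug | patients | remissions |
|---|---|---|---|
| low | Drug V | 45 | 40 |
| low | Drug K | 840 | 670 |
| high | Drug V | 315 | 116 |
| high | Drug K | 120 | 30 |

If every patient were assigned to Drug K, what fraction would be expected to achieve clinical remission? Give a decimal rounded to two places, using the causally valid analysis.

0.62

Blood pressure differs across drugs for reasons unrelated to any effect of the drug itself, and it separately predicts the outcome — a classic confounder. We must compare within blood pressure levels.
Standardising Drug K to the population blood pressure mix: 0.670·670/840 + 0.330·30/120 = 0.617.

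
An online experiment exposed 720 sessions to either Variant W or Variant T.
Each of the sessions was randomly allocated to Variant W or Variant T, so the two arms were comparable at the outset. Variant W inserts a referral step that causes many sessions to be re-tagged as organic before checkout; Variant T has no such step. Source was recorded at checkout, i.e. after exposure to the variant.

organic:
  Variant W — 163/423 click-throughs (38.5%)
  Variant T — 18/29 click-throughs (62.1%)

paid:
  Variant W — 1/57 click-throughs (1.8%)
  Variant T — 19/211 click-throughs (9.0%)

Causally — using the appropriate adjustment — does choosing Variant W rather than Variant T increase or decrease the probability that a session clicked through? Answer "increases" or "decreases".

increases

Within every traffic source level Variant T has the higher rate, yet pooled Variant W does — Simpson's reversal.
Traffic source lies on the pathway variant → traffic source → outcome, so adjusting for it blocks the indirect effect. For the total causal effect of variant, use the unadjusted pooled rates.
Pooled: Variant W 34.2% vs Variant T 15.4%; Variant W is higher overall.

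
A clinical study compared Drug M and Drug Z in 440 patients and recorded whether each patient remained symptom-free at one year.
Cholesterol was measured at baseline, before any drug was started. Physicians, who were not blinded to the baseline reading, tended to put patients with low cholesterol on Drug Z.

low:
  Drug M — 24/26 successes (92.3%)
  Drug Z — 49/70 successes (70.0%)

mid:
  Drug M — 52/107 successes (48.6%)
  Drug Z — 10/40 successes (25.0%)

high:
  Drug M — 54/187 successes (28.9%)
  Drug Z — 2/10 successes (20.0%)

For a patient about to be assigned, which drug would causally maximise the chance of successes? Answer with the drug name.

Drug M

Cholesterol satisfies the back-door criterion: it is not a descendant of the drug, and it blocks the spurious path from drug to outcome. Adjusting for it (i.e., using the within-cholesterol rates) gives the causal effect.
Within each level — low: 92.3% vs 70.0%; mid: 48.6% vs 25.0%; high: 28.9% vs 20.0% — Drug M is higher every time.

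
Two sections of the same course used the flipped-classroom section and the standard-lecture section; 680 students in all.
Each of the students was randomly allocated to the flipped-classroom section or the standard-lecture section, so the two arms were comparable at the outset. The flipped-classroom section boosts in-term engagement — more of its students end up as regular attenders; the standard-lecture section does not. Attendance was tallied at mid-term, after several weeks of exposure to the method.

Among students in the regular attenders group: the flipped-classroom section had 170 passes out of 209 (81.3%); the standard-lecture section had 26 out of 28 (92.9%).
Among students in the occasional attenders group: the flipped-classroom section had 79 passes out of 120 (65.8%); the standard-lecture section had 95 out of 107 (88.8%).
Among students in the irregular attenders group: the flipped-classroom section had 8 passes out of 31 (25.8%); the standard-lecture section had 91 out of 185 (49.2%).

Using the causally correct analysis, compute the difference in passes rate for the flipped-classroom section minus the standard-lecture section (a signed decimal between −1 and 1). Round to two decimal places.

+0.05

The stratified and pooled comparisons disagree (the standard-lecture section wins within each mid-term attendance; the flipped-classroom section wins overall), so the answer turns on the causal role of mid-term attendance.
Because the teaching method influences mid-term attendance, mid-term attendance is a post-treatment mediator, not a confounder. Stratifying on it would bias the estimate; the causal effect is the crude pooled difference.
The causal difference is the pooled difference: 0.714 − 0.662 = +0.051.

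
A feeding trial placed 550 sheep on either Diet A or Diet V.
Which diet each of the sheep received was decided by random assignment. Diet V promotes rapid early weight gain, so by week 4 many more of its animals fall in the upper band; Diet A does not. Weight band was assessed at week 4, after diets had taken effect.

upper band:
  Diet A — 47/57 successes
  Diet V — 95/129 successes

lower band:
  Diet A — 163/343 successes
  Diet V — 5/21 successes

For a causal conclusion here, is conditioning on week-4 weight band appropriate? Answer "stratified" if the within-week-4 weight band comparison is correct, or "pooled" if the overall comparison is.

pooled

Stratifying would compare diets among sheep the diets themselves sorted into week-4 weight band groups — a form of selection on an intermediate. The unconditioned pooled rates give the total causal effect.
Pooled: Diet A 52.5% vs Diet V 66.7%; Diet V is higher overall.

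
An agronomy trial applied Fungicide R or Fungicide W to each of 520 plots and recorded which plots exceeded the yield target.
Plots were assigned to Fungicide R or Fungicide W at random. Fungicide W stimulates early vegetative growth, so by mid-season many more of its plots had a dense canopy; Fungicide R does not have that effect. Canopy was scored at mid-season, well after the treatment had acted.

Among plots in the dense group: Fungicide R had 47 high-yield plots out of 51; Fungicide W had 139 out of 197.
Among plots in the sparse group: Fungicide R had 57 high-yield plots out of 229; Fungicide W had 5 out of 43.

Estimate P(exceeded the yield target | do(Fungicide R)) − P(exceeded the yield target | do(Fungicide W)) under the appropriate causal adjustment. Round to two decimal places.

The mid-season canopy-specific comparison favours Fungicide R throughout, but the pooled figures favour Fungicide W. The question is whether to condition on mid-season canopy.
Mid-season canopy is recorded after the fungicide and is itself shifted by it — it sits on the causal path from fungicide to outcome. Conditioning on a mediator would strip out part of the effect we want; the pooled comparison gives the total causal effect.
The causal difference is the pooled difference: 0.371 − 0.600 = -0.229.

-0.23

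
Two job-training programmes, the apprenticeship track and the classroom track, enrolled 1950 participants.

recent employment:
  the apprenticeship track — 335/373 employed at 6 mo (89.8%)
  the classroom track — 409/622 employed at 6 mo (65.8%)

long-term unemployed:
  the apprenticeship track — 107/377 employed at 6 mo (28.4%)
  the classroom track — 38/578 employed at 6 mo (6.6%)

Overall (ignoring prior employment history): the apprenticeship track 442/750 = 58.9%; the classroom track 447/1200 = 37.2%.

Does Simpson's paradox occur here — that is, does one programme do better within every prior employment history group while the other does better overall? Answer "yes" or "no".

Within each prior employment history level (recent employment 89.8% vs 65.8%; long-term unemployed 28.4% vs 6.6%), the apprenticeship track has the higher rate every time. Pooled: 58.9% vs 37.2% — the apprenticeship track has the higher rate overall. They agree.

no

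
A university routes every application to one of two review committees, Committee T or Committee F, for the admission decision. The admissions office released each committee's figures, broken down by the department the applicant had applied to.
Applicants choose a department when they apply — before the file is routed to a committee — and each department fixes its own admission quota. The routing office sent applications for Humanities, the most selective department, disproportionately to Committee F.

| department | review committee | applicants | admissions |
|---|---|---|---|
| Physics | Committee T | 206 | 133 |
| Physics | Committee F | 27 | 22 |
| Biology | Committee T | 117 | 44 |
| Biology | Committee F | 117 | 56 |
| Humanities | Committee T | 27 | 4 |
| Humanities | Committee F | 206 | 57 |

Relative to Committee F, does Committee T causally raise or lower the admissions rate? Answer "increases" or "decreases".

decreases

The imbalance in department arose from how applicants were allocated, not from anything the review committee did; and department independently affects the outcome. The pooled gap is confounded — condition on department.
Within each level — Physics: 64.6% vs 81.5%; Biology: 37.6% vs 47.9%; Humanities: 14.8% vs 27.7% — Committee F is higher every time.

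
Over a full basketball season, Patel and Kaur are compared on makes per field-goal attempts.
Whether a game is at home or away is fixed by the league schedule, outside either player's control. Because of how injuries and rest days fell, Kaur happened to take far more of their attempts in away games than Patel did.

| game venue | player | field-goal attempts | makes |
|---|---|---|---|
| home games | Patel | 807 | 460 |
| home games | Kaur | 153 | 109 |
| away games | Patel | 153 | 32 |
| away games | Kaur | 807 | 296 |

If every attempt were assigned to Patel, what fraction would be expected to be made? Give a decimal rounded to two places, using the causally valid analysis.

0.39

Game venue satisfies the back-door criterion: it is not a descendant of the player, and it blocks the spurious path from player to outcome. Adjusting for it (i.e., using the within-game venue rates) gives the causal effect.
Standardising Patel to the population game venue mix: 0.500·460/807 + 0.500·32/153 = 0.390.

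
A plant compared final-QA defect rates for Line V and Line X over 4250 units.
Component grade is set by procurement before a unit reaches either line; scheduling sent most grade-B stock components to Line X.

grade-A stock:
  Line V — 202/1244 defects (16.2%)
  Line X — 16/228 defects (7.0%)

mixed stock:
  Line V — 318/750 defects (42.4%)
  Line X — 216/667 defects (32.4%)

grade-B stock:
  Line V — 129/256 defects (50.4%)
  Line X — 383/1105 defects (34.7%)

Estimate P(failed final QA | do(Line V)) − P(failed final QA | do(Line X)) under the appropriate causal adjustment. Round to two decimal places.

+0.12

Since component grade is a pre-existing factor (not a product of the line) and it affects the outcome on its own, it is a confounder. The stratified rates, not the pooled rate, identify the causal effect.
Adjusting over the population distribution of component grade: 0.346·(0.162−0.070) + 0.333·(0.424−0.324) + 0.320·(0.504−0.347) = +0.116.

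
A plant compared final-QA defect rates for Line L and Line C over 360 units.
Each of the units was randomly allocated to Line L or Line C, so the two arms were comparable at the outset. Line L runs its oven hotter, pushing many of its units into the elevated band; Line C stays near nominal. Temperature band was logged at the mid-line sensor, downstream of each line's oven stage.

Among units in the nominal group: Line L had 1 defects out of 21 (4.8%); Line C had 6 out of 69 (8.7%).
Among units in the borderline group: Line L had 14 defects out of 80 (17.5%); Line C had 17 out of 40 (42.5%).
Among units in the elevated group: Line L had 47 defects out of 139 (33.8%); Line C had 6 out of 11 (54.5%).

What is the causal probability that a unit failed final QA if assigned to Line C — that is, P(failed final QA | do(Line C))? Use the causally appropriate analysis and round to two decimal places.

0.24

Line L is lower inside every in-process temperature band stratum but Line C is lower in aggregate. Whether to stratify depends on how in-process temperature band relates to the line.
In-process temperature band lies on the pathway line → in-process temperature band → outcome, so adjusting for it blocks the indirect effect. For the total causal effect of line, use the unadjusted pooled rates.
So P(outcome | do(Line C)) is just the pooled rate for Line C: 29/120 = 0.242.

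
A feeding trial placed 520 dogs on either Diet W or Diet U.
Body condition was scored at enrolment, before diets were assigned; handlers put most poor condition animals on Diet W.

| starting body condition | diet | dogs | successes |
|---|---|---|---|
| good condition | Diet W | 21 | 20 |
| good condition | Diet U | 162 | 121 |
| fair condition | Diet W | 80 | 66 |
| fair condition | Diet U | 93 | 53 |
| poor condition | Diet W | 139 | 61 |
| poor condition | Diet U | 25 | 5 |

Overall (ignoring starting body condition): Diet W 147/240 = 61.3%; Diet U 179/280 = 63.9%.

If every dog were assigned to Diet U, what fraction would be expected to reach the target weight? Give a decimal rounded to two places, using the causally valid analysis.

Starting body condition is set before the diet has any effect — it is not caused by the diet — and it independently drives the outcome. That makes it a confounder, so the causal comparison is within starting body condition levels.
Standardising Diet U to the population starting body condition mix: 0.352·121/162 + 0.333·53/93 + 0.315·5/25 = 0.516.

0.52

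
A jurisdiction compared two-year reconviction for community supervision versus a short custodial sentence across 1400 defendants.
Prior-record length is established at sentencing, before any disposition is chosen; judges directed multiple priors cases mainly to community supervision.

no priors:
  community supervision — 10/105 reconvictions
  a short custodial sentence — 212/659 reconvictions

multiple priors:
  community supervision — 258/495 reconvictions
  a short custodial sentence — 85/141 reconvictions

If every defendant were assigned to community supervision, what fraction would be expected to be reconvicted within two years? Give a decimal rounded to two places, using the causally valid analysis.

Prior-record length satisfies the back-door criterion: it is not a descendant of the disposition, and it blocks the spurious path from disposition to outcome. Adjusting for it (i.e., using the within-prior-record length rates) gives the causal effect.
Standardising community supervision to the population prior-record length mix: 0.546·10/105 + 0.454·258/495 = 0.289.

0.29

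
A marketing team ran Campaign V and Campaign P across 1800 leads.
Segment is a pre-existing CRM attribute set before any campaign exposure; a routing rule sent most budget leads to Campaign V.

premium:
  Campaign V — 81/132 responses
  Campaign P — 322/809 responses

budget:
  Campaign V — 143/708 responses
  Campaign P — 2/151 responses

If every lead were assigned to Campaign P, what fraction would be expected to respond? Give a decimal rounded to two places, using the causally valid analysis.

Within every customer segment level Campaign V has the higher rate, yet pooled Campaign P does — Simpson's reversal.
Customer segment is set before the campaign has any effect — it is not caused by the campaign — and it independently drives the outcome. That makes it a confounder, so the causal comparison is within customer segment levels.
Standardising Campaign P to the population customer segment mix: 0.523·322/809 + 0.477·2/151 = 0.214.

0.21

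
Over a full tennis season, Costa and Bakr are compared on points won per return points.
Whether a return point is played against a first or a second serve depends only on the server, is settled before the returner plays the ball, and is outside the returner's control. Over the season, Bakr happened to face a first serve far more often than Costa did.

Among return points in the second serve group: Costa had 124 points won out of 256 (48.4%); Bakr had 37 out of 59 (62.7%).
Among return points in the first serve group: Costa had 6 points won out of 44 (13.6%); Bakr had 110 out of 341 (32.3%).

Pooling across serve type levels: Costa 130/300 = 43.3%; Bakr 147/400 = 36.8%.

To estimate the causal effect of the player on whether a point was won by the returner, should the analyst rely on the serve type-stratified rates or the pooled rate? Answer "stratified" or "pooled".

Nothing the player does changes serve type; the imbalance is an allocation artefact. With serve type also predicting the outcome, the pooled figure is confounded, and the within-stratum comparison is the causal one.
Within each level — second serve: 48.4% vs 62.7%; first serve: 13.6% vs 32.3% — Bakr is higher every time.

stratified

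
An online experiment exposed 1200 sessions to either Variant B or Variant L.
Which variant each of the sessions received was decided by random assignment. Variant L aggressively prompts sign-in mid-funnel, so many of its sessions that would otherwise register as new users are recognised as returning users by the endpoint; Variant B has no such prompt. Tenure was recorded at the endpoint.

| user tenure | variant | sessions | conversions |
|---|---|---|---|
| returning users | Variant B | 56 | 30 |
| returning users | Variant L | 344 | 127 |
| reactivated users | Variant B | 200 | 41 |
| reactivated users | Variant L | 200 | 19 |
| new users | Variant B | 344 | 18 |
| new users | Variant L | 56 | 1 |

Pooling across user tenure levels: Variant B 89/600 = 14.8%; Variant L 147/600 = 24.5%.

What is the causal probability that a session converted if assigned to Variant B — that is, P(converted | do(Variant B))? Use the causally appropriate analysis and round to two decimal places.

0.15

The user tenure-specific comparison favours Variant B throughout, but the pooled figures favour Variant L. The question is whether to condition on user tenure.
User tenure lies on the pathway variant → user tenure → outcome, so adjusting for it blocks the indirect effect. For the total causal effect of variant, use the unadjusted pooled rates.
So P(outcome | do(Variant B)) is just the pooled rate for Variant B: 89/600 = 0.148.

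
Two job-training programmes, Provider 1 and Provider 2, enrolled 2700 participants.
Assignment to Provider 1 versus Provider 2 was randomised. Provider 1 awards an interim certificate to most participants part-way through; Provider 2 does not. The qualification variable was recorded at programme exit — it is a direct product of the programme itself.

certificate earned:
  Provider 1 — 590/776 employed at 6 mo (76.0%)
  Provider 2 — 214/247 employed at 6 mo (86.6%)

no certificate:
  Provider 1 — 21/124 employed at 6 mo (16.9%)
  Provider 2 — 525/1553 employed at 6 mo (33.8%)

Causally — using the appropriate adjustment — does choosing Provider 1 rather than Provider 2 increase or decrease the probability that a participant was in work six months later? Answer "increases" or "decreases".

increases

Qualification attained during the programme is recorded after the programme and is itself shifted by it — it sits on the causal path from programme to outcome. Conditioning on a mediator would strip out part of the effect we want; the pooled comparison gives the total causal effect.
Pooled: Provider 1 67.9% vs Provider 2 41.1%; Provider 1 is higher overall.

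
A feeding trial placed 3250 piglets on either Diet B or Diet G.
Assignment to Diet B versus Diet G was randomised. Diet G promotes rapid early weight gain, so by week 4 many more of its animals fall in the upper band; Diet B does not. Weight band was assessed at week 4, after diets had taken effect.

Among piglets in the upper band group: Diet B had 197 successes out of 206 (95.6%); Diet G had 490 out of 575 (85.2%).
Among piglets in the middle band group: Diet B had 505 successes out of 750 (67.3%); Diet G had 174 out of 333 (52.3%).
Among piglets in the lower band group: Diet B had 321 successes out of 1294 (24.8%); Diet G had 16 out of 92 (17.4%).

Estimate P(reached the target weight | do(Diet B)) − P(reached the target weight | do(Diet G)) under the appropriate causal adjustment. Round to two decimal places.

The stratified and pooled comparisons disagree (Diet B wins within each week-4 weight band; Diet G wins overall), so the answer turns on the causal role of week-4 weight band.
Week-4 weight band is downstream of the diet. One should not condition on a consequence of treatment, so the overall rates are the right comparison.
The causal difference is the pooled difference: 0.455 − 0.680 = -0.225.

-0.23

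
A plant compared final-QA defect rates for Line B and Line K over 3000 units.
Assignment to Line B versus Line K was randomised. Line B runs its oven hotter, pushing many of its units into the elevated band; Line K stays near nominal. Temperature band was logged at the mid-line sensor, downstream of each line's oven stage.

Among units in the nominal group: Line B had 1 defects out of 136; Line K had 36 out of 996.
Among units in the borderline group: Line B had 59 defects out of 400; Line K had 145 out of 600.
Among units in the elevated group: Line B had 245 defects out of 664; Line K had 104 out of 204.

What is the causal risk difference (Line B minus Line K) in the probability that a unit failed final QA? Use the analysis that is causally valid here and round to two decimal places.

Line B is lower inside every in-process temperature band stratum but Line K is lower in aggregate. Whether to stratify depends on how in-process temperature band relates to the line.
In-process temperature band is downstream of the line. One should not condition on a consequence of treatment, so the overall rates are the right comparison.
The causal difference is the pooled difference: 0.254 − 0.158 = +0.096.

+0.10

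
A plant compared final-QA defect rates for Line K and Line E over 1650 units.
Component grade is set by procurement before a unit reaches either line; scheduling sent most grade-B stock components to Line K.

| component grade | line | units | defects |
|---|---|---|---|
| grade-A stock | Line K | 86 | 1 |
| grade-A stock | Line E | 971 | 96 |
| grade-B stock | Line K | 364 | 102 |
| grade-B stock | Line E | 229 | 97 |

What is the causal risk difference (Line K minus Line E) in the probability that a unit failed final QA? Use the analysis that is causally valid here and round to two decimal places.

Line K is lower inside every component grade stratum but Line E is lower in aggregate. Whether to stratify depends on how component grade relates to the line.
Here component grade is a common cause — it drives both which line a case falls under and the outcome. The crude comparison mixes populations; the stratum-specific rates are the causally relevant ones.
Adjusting over the population distribution of component grade: 0.641·(0.012−0.099) + 0.359·(0.280−0.424) = -0.107.

-0.11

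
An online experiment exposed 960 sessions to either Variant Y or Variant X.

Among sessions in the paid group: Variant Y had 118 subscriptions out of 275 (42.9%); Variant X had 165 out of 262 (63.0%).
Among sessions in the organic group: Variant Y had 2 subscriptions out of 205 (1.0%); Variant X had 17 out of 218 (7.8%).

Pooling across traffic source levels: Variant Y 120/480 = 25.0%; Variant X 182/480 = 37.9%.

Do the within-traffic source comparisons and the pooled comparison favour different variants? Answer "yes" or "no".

Within each traffic source level (paid 42.9% vs 63.0%; organic 1.0% vs 7.8%), Variant X has the higher rate every time. Pooled: 25.0% vs 37.9% — Variant X has the higher rate overall. They agree.

no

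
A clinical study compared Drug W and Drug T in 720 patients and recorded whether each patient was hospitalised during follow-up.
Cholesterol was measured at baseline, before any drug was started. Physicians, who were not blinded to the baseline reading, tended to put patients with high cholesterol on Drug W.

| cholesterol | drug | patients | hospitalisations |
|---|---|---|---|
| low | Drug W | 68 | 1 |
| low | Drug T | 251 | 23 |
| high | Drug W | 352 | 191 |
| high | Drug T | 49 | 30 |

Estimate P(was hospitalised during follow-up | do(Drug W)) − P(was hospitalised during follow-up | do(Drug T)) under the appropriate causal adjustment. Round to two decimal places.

-0.07

Since cholesterol is a pre-existing factor (not a product of the drug) and it affects the outcome on its own, it is a confounder. The stratified rates, not the pooled rate, identify the causal effect.
Adjusting over the population distribution of cholesterol: 0.443·(0.015−0.092) + 0.557·(0.543−0.612) = -0.073.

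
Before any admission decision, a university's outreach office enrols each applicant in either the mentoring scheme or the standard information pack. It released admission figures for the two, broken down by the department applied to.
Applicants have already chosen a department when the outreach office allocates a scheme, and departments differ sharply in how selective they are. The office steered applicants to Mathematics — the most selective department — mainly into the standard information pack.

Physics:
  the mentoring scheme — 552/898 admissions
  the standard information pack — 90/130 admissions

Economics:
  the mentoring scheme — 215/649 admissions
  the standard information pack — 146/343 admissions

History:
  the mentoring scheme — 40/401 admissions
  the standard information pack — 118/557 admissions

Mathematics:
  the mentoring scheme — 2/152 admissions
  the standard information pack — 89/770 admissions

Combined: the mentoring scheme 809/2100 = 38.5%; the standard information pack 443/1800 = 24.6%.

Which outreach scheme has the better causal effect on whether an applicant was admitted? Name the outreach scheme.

The imbalance in department arose from how applicants were allocated, not from anything the outreach scheme did; and department independently affects the outcome. The pooled gap is confounded — condition on department.
Within each level — Physics: 61.5% vs 69.2%; Economics: 33.1% vs 42.6%; History: 10.0% vs 21.2%; Mathematics: 1.3% vs 11.6% — the standard information pack is higher every time.

the standard information pack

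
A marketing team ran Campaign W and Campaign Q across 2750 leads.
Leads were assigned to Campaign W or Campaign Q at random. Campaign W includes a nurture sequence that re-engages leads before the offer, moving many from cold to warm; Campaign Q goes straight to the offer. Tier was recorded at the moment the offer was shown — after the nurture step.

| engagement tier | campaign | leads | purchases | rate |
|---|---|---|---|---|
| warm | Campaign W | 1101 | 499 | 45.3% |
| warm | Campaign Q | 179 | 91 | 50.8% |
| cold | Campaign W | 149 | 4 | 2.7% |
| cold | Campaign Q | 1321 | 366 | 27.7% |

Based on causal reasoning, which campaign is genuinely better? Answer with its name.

Campaign W

The engagement tier-specific comparison favours Campaign Q throughout, but the pooled figures favour Campaign W. The question is whether to condition on engagement tier.
Engagement tier lies on the pathway campaign → engagement tier → outcome, so adjusting for it blocks the indirect effect. For the total causal effect of campaign, use the unadjusted pooled rates.
Pooled: Campaign W 40.2% vs Campaign Q 30.5%; Campaign W is higher overall.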